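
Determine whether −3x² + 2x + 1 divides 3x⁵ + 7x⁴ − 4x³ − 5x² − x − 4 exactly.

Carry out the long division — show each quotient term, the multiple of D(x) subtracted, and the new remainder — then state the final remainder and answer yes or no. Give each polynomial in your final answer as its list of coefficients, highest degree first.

R = [-4], so D(x) is not a factor of P(x). no

Step 1: lead(3x⁵ + 7x⁴ − 4x³ − 5x² − x − 4) ÷ lead(D) = 3x⁵ ÷ −3x² = −x³. Subtract (−x³)·D = 3x⁵ − 2x⁴ − x³. Remainder: 9x⁴ − 3x³ − 5x² − x − 4.
Step 2: lead(9x⁴ − 3x³ − 5x² − x − 4) ÷ lead(D) = 9x⁴ ÷ −3x² = −3x². Subtract (−3x²)·D = 9x⁴ − 6x³ − 3x². Remainder: 3x³ − 2x² − x − 4.
Step 3: lead(3x³ − 2x² − x − 4) ÷ lead(D) = 3x³ ÷ −3x² = −x. Subtract (−x)·D = 3x³ − 2x² − x. Remainder: −4.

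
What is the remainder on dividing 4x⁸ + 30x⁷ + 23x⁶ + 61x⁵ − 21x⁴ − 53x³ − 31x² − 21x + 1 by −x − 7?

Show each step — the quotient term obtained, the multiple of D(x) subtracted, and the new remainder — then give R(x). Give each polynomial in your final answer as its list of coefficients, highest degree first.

R = [1]

Step 1: lead(4x⁸ + 30x⁷ + 23x⁶ + 61x⁵ − 21x⁴ − 53x³ − 31x² − 21x + 1) ÷ lead(D) = 4x⁸ ÷ −x = −4x⁷. Subtract (−4x⁷)·D = 4x⁸ + 28x⁷. Remainder: 2x⁷ + 23x⁶ + 61x⁵ − 21x⁴ − 53x³ − 31x² − 21x + 1.
Step 2: lead(2x⁷ + 23x⁶ + 61x⁵ − 21x⁴ − 53x³ − 31x² − 21x + 1) ÷ lead(D) = 2x⁷ ÷ −x = −2x⁶. Subtract (−2x⁶)·D = 2x⁷ + 14x⁶. Remainder: 9x⁶ + 61x⁵ − 21x⁴ − 53x³ − 31x² − 21x + 1.
Step 3: lead(9x⁶ + 61x⁵ − 21x⁴ − 53x³ − 31x² − 21x + 1) ÷ lead(D) = 9x⁶ ÷ −x = −9x⁵. Subtract (−9x⁵)·D = 9x⁶ + 63x⁵. Remainder: −2x⁵ − 21x⁴ − 53x³ − 31x² − 21x + 1.
Step 4: lead(−2x⁵ − 21x⁴ − 53x³ − 31x² − 21x + 1) ÷ lead(D) = −2x⁵ ÷ −x = 2x⁴. Subtract (2x⁴)·D = −2x⁵ − 14x⁴. Remainder: −7x⁴ − 53x³ − 31x² − 21x + 1.
Step 5: lead(−7x⁴ − 53x³ − 31x² − 21x + 1) ÷ lead(D) = −7x⁴ ÷ −x = 7x³. Subtract (7x³)·D = −7x⁴ − 49x³. Remainder: −4x³ − 31x² − 21x + 1.
Step 6: lead(−4x³ − 31x² − 21x + 1) ÷ lead(D) = −4x³ ÷ −x = 4x². Subtract (4x²)·D = −4x³ − 28x². Remainder: −3x² − 21x + 1.
Step 7: lead(−3x² − 21x + 1) ÷ lead(D) = −3x² ÷ −x = 3x. Subtract (3x)·D = −3x² − 21x. Remainder: 1.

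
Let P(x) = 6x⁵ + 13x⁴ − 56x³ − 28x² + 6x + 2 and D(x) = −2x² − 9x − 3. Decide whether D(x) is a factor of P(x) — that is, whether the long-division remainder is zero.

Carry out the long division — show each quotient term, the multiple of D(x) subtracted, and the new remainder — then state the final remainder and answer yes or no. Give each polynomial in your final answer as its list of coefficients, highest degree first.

R = [-1], so D(x) is not a factor of P(x). no

Step 1: lead(6x⁵ + 13x⁴ − 56x³ − 28x² + 6x + 2) ÷ lead(D) = 6x⁵ ÷ −2x² = −3x³. Subtract (−3x³)·D = 6x⁵ + 27x⁴ + 9x³. Remainder: −14x⁴ − 65x³ − 28x² + 6x + 2.
Step 2: lead(−14x⁴ − 65x³ − 28x² + 6x + 2) ÷ lead(D) = −14x⁴ ÷ −2x² = 7x². Subtract (7x²)·D = −14x⁴ − 63x³ − 21x². Remainder: −2x³ − 7x² + 6x + 2.
Step 3: lead(−2x³ − 7x² + 6x + 2) ÷ lead(D) = −2x³ ÷ −2x² = x. Subtract (x)·D = −2x³ − 9x² − 3x. Remainder: 2x² + 9x + 2.
Step 4: lead(2x² + 9x + 2) ÷ lead(D) = 2x² ÷ −2x² = −1. Subtract (−1)·D = 2x² + 9x + 3. Remainder: −1.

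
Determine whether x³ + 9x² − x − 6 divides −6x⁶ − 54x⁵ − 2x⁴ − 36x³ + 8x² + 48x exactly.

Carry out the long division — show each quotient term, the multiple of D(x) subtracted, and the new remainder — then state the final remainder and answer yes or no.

R(x) = 0, so D(x) is a factor of P(x). yes

Step 1: lead(−6x⁶ − 54x⁵ − 2x⁴ − 36x³ + 8x² + 48x) ÷ lead(D) = −6x⁶ ÷ x³ = −6x³. Subtract (−6x³)·D = −6x⁶ − 54x⁵ + 6x⁴ + 36x³. Remainder: −8x⁴ − 72x³ + 8x² + 48x.
Step 2: lead(−8x⁴ − 72x³ + 8x² + 48x) ÷ lead(D) = −8x⁴ ÷ x³ = −8x. Subtract (−8x)·D = −8x⁴ − 72x³ + 8x² + 48x. Remainder: 0.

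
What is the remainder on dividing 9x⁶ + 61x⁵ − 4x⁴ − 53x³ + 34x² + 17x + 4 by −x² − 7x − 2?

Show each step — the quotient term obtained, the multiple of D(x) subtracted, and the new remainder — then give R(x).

R(x) = −4x + 2

Step 1: lead(9x⁶ + 61x⁵ − 4x⁴ − 53x³ + 34x² + 17x + 4) ÷ lead(D) = 9x⁶ ÷ −x² = −9x⁴. Subtract (−9x⁴)·D = 9x⁶ + 63x⁵ + 18x⁴. Remainder: −2x⁵ − 22x⁴ − 53x³ + 34x² + 17x + 4.
Step 2: lead(−2x⁵ − 22x⁴ − 53x³ + 34x² + 17x + 4) ÷ lead(D) = −2x⁵ ÷ −x² = 2x³. Subtract (2x³)·D = −2x⁵ − 14x⁴ − 4x³. Remainder: −8x⁴ − 49x³ + 34x² + 17x + 4.
Step 3: lead(−8x⁴ − 49x³ + 34x² + 17x + 4) ÷ lead(D) = −8x⁴ ÷ −x² = 8x². Subtract (8x²)·D = −8x⁴ − 56x³ − 16x². Remainder: 7x³ + 50x² + 17x + 4.
Step 4: lead(7x³ + 50x² + 17x + 4) ÷ lead(D) = 7x³ ÷ −x² = −7x. Subtract (−7x)·D = 7x³ + 49x² + 14x. Remainder: x² + 3x + 4.
Step 5: lead(x² + 3x + 4) ÷ lead(D) = x² ÷ −x² = −1. Subtract (−1)·D = x² + 7x + 2. Remainder: −4x + 2.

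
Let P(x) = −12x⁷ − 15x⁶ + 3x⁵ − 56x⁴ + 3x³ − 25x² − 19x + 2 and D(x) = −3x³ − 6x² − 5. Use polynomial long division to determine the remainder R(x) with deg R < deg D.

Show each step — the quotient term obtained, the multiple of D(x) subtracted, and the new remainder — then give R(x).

R(x) = −9x + 2

Step 1: lead(−12x⁷ − 15x⁶ + 3x⁵ − 56x⁴ + 3x³ − 25x² − 19x + 2) ÷ lead(D) = −12x⁷ ÷ −3x³ = 4x⁴. Subtract (4x⁴)·D = −12x⁷ − 24x⁶ − 20x⁴. Remainder: 9x⁶ + 3x⁵ − 36x⁴ + 3x³ − 25x² − 19x + 2.
Step 2: lead(9x⁶ + 3x⁵ − 36x⁴ + 3x³ − 25x² − 19x + 2) ÷ lead(D) = 9x⁶ ÷ −3x³ = −3x³. Subtract (−3x³)·D = 9x⁶ + 18x⁵ + 15x³. Remainder: −15x⁵ − 36x⁴ − 12x³ − 25x² − 19x + 2.
Step 3: lead(−15x⁵ − 36x⁴ − 12x³ − 25x² − 19x + 2) ÷ lead(D) = −15x⁵ ÷ −3x³ = 5x². Subtract (5x²)·D = −15x⁵ − 30x⁴ − 25x². Remainder: −6x⁴ − 12x³ − 19x + 2.
Step 4: lead(−6x⁴ − 12x³ − 19x + 2) ÷ lead(D) = −6x⁴ ÷ −3x³ = 2x. Subtract (2x)·D = −6x⁴ − 12x³ − 10x. Remainder: −9x + 2.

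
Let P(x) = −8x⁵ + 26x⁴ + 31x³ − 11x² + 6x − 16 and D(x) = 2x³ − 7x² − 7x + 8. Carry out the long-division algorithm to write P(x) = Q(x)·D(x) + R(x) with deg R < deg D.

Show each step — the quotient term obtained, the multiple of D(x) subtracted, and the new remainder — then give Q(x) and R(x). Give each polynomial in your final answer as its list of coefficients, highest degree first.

Q = [-4, -1, -2]; R = [0]

Step 1: lead(−8x⁵ + 26x⁴ + 31x³ − 11x² + 6x − 16) ÷ lead(D) = −8x⁵ ÷ 2x³ = −4x². Subtract (−4x²)·D = −8x⁵ + 28x⁴ + 28x³ − 32x². Remainder: −2x⁴ + 3x³ + 21x² + 6x − 16.
Step 2: lead(−2x⁴ + 3x³ + 21x² + 6x − 16) ÷ lead(D) = −2x⁴ ÷ 2x³ = −x. Subtract (−x)·D = −2x⁴ + 7x³ + 7x² − 8x. Remainder: −4x³ + 14x² + 14x − 16.
Step 3: lead(−4x³ + 14x² + 14x − 16) ÷ lead(D) = −4x³ ÷ 2x³ = −2. Subtract (−2)·D = −4x³ + 14x² + 14x − 16. Remainder: 0.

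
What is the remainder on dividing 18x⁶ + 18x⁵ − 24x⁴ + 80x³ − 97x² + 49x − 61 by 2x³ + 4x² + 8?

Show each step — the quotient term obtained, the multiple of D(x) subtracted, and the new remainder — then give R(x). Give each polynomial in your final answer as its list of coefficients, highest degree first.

Step 1: lead(18x⁶ + 18x⁵ − 24x⁴ + 80x³ − 97x² + 49x − 61) ÷ lead(D) = 18x⁶ ÷ 2x³ = 9x³. Subtract (9x³)·D = 18x⁶ + 36x⁵ + 72x³. Remainder: −18x⁵ − 24x⁴ + 8x³ − 97x² + 49x − 61.
Step 2: lead(−18x⁵ − 24x⁴ + 8x³ − 97x² + 49x − 61) ÷ lead(D) = −18x⁵ ÷ 2x³ = −9x². Subtract (−9x²)·D = −18x⁵ − 36x⁴ − 72x². Remainder: 12x⁴ + 8x³ − 25x² + 49x − 61.
Step 3: lead(12x⁴ + 8x³ − 25x² + 49x − 61) ÷ lead(D) = 12x⁴ ÷ 2x³ = 6x. Subtract (6x)·D = 12x⁴ + 24x³ + 48x. Remainder: −16x³ − 25x² + x − 61.
Step 4: lead(−16x³ − 25x² + x − 61) ÷ lead(D) = −16x³ ÷ 2x³ = −8. Subtract (−8)·D = −16x³ − 32x² − 64. Remainder: 7x² + x + 3.

R = [7, 1, 3]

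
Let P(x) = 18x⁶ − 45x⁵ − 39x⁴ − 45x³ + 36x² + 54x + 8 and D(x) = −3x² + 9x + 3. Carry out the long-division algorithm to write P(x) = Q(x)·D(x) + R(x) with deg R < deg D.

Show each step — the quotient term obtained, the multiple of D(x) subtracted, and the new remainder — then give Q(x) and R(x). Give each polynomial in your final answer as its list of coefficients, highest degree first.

Q = [-6, -3, -2, 6, 4]; R = [-4]

Step 1: lead(18x⁶ − 45x⁵ − 39x⁴ − 45x³ + 36x² + 54x + 8) ÷ lead(D) = 18x⁶ ÷ −3x² = −6x⁴. Subtract (−6x⁴)·D = 18x⁶ − 54x⁵ − 18x⁴. Remainder: 9x⁵ − 21x⁴ − 45x³ + 36x² + 54x + 8.
Step 2: lead(9x⁵ − 21x⁴ − 45x³ + 36x² + 54x + 8) ÷ lead(D) = 9x⁵ ÷ −3x² = −3x³. Subtract (−3x³)·D = 9x⁵ − 27x⁴ − 9x³. Remainder: 6x⁴ − 36x³ + 36x² + 54x + 8.
Step 3: lead(6x⁴ − 36x³ + 36x² + 54x + 8) ÷ lead(D) = 6x⁴ ÷ −3x² = −2x². Subtract (−2x²)·D = 6x⁴ − 18x³ − 6x². Remainder: −18x³ + 42x² + 54x + 8.
Step 4: lead(−18x³ + 42x² + 54x + 8) ÷ lead(D) = −18x³ ÷ −3x² = 6x. Subtract (6x)·D = −18x³ + 54x² + 18x. Remainder: −12x² + 36x + 8.
Step 5: lead(−12x² + 36x + 8) ÷ lead(D) = −12x² ÷ −3x² = 4. Subtract (4)·D = −12x² + 36x + 12. Remainder: −4.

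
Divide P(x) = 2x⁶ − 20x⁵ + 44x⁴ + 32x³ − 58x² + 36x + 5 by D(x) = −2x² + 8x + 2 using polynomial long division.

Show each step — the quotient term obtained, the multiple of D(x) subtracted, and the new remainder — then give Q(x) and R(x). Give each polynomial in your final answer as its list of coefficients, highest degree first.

Q = [-1, 6, 1, -6, 6]; R = [-7]

Step 1: lead(2x⁶ − 20x⁵ + 44x⁴ + 32x³ − 58x² + 36x + 5) ÷ lead(D) = 2x⁶ ÷ −2x² = −x⁴. Subtract (−x⁴)·D = 2x⁶ − 8x⁵ − 2x⁴. Remainder: −12x⁵ + 46x⁴ + 32x³ − 58x² + 36x + 5.
Step 2: lead(−12x⁵ + 46x⁴ + 32x³ − 58x² + 36x + 5) ÷ lead(D) = −12x⁵ ÷ −2x² = 6x³. Subtract (6x³)·D = −12x⁵ + 48x⁴ + 12x³. Remainder: −2x⁴ + 20x³ − 58x² + 36x + 5.
Step 3: lead(−2x⁴ + 20x³ − 58x² + 36x + 5) ÷ lead(D) = −2x⁴ ÷ −2x² = x². Subtract (x²)·D = −2x⁴ + 8x³ + 2x². Remainder: 12x³ − 60x² + 36x + 5.
Step 4: lead(12x³ − 60x² + 36x + 5) ÷ lead(D) = 12x³ ÷ −2x² = −6x. Subtract (−6x)·D = 12x³ − 48x² − 12x. Remainder: −12x² + 48x + 5.
Step 5: lead(−12x² + 48x + 5) ÷ lead(D) = −12x² ÷ −2x² = 6. Subtract (6)·D = −12x² + 48x + 12. Remainder: −7.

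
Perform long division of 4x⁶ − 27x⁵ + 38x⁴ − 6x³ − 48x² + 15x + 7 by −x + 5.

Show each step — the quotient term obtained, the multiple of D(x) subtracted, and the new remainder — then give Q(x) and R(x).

Step 1: lead(4x⁶ − 27x⁵ + 38x⁴ − 6x³ − 48x² + 15x + 7) ÷ lead(D) = 4x⁶ ÷ −x = −4x⁵. Subtract (−4x⁵)·D = 4x⁶ − 20x⁵. Remainder: −7x⁵ + 38x⁴ − 6x³ − 48x² + 15x + 7.
Step 2: lead(−7x⁵ + 38x⁴ − 6x³ − 48x² + 15x + 7) ÷ lead(D) = −7x⁵ ÷ −x = 7x⁴. Subtract (7x⁴)·D = −7x⁵ + 35x⁴. Remainder: 3x⁴ − 6x³ − 48x² + 15x + 7.
Step 3: lead(3x⁴ − 6x³ − 48x² + 15x + 7) ÷ lead(D) = 3x⁴ ÷ −x = −3x³. Subtract (−3x³)·D = 3x⁴ − 15x³. Remainder: 9x³ − 48x² + 15x + 7.
Step 4: lead(9x³ − 48x² + 15x + 7) ÷ lead(D) = 9x³ ÷ −x = −9x². Subtract (−9x²)·D = 9x³ − 45x². Remainder: −3x² + 15x + 7.
Step 5: lead(−3x² + 15x + 7) ÷ lead(D) = −3x² ÷ −x = 3x. Subtract (3x)·D = −3x² + 15x. Remainder: 7.

Q(x) = −4x⁵ + 7x⁴ − 3x³ − 9x² + 3x; R(x) = 7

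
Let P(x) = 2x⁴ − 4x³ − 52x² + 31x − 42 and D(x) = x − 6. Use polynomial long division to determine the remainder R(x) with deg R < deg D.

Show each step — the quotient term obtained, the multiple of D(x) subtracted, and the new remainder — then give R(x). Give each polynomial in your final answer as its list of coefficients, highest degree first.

Step 1: lead(2x⁴ − 4x³ − 52x² + 31x − 42) ÷ lead(D) = 2x⁴ ÷ x = 2x³. Subtract (2x³)·D = 2x⁴ − 12x³. Remainder: 8x³ − 52x² + 31x − 42.
Step 2: lead(8x³ − 52x² + 31x − 42) ÷ lead(D) = 8x³ ÷ x = 8x². Subtract (8x²)·D = 8x³ − 48x². Remainder: −4x² + 31x − 42.
Step 3: lead(−4x² + 31x − 42) ÷ lead(D) = −4x² ÷ x = −4x. Subtract (−4x)·D = −4x² + 24x. Remainder: 7x − 42.
Step 4: lead(7x − 42) ÷ lead(D) = 7x ÷ x = 7. Subtract (7)·D = 7x − 42. Remainder: 0.

R = [0]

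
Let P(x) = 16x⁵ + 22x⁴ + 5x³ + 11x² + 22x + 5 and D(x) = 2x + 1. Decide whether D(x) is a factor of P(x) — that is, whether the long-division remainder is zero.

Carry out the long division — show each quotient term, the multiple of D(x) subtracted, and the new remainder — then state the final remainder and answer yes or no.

Step 1: lead(16x⁵ + 22x⁴ + 5x³ + 11x² + 22x + 5) ÷ lead(D) = 16x⁵ ÷ 2x = 8x⁴. Subtract (8x⁴)·D = 16x⁵ + 8x⁴. Remainder: 14x⁴ + 5x³ + 11x² + 22x + 5.
Step 2: lead(14x⁴ + 5x³ + 11x² + 22x + 5) ÷ lead(D) = 14x⁴ ÷ 2x = 7x³. Subtract (7x³)·D = 14x⁴ + 7x³. Remainder: −2x³ + 11x² + 22x + 5.
Step 3: lead(−2x³ + 11x² + 22x + 5) ÷ lead(D) = −2x³ ÷ 2x = −x². Subtract (−x²)·D = −2x³ − x². Remainder: 12x² + 22x + 5.
Step 4: lead(12x² + 22x + 5) ÷ lead(D) = 12x² ÷ 2x = 6x. Subtract (6x)·D = 12x² + 6x. Remainder: 16x + 5.
Step 5: lead(16x + 5) ÷ lead(D) = 16x ÷ 2x = 8. Subtract (8)·D = 16x + 8. Remainder: −3.

R(x) = −3, so D(x) is not a factor of P(x). no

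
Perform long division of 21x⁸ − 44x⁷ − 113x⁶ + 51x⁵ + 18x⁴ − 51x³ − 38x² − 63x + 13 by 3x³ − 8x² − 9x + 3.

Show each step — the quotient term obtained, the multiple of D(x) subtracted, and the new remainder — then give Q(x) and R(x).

Step 1: lead(21x⁸ − 44x⁷ − 113x⁶ + 51x⁵ + 18x⁴ − 51x³ − 38x² − 63x + 13) ÷ lead(D) = 21x⁸ ÷ 3x³ = 7x⁵. Subtract (7x⁵)·D = 21x⁸ − 56x⁷ − 63x⁶ + 21x⁵. Remainder: 12x⁷ − 50x⁶ + 30x⁵ + 18x⁴ − 51x³ − 38x² − 63x + 13.
Step 2: lead(12x⁷ − 50x⁶ + 30x⁵ + 18x⁴ − 51x³ − 38x² − 63x + 13) ÷ lead(D) = 12x⁷ ÷ 3x³ = 4x⁴. Subtract (4x⁴)·D = 12x⁷ − 32x⁶ − 36x⁵ + 12x⁴. Remainder: −18x⁶ + 66x⁵ + 6x⁴ − 51x³ − 38x² − 63x + 13.
Step 3: lead(−18x⁶ + 66x⁵ + 6x⁴ − 51x³ − 38x² − 63x + 13) ÷ lead(D) = −18x⁶ ÷ 3x³ = −6x³. Subtract (−6x³)·D = −18x⁶ + 48x⁵ + 54x⁴ − 18x³. Remainder: 18x⁵ − 48x⁴ − 33x³ − 38x² − 63x + 13.
Step 4: lead(18x⁵ − 48x⁴ − 33x³ − 38x² − 63x + 13) ÷ lead(D) = 18x⁵ ÷ 3x³ = 6x². Subtract (6x²)·D = 18x⁵ − 48x⁴ − 54x³ + 18x². Remainder: 21x³ − 56x² − 63x + 13.
Step 5: lead(21x³ − 56x² − 63x + 13) ÷ lead(D) = 21x³ ÷ 3x³ = 7. Subtract (7)·D = 21x³ − 56x² − 63x + 21. Remainder: −8.

Q(x) = 7x⁵ + 4x⁴ − 6x³ + 6x² + 7; R(x) = −8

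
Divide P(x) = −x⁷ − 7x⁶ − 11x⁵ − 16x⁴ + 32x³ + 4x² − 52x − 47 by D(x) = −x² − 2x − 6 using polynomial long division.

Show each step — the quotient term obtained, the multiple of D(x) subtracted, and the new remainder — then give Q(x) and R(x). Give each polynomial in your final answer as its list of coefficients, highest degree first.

Step 1: lead(−x⁷ − 7x⁶ − 11x⁵ − 16x⁴ + 32x³ + 4x² − 52x − 47) ÷ lead(D) = −x⁷ ÷ −x² = x⁵. Subtract (x⁵)·D = −x⁷ − 2x⁶ − 6x⁵. Remainder: −5x⁶ − 5x⁵ − 16x⁴ + 32x³ + 4x² − 52x − 47.
Step 2: lead(−5x⁶ − 5x⁵ − 16x⁴ + 32x³ + 4x² − 52x − 47) ÷ lead(D) = −5x⁶ ÷ −x² = 5x⁴. Subtract (5x⁴)·D = −5x⁶ − 10x⁵ − 30x⁴. Remainder: 5x⁵ + 14x⁴ + 32x³ + 4x² − 52x − 47.
Step 3: lead(5x⁵ + 14x⁴ + 32x³ + 4x² − 52x − 47) ÷ lead(D) = 5x⁵ ÷ −x² = −5x³. Subtract (−5x³)·D = 5x⁵ + 10x⁴ + 30x³. Remainder: 4x⁴ + 2x³ + 4x² − 52x − 47.
Step 4: lead(4x⁴ + 2x³ + 4x² − 52x − 47) ÷ lead(D) = 4x⁴ ÷ −x² = −4x². Subtract (−4x²)·D = 4x⁴ + 8x³ + 24x². Remainder: −6x³ − 20x² − 52x − 47.
Step 5: lead(−6x³ − 20x² − 52x − 47) ÷ lead(D) = −6x³ ÷ −x² = 6x. Subtract (6x)·D = −6x³ − 12x² − 36x. Remainder: −8x² − 16x − 47.
Step 6: lead(−8x² − 16x − 47) ÷ lead(D) = −8x² ÷ −x² = 8. Subtract (8)·D = −8x² − 16x − 48. Remainder: 1.

Q = [1, 5, -5, -4, 6, 8]; R = [1]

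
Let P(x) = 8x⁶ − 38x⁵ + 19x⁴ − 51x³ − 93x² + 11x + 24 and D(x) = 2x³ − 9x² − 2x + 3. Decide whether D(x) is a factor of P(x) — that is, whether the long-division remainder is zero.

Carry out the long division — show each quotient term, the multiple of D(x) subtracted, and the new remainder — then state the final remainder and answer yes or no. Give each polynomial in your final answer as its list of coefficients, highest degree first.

Step 1: lead(8x⁶ − 38x⁵ + 19x⁴ − 51x³ − 93x² + 11x + 24) ÷ lead(D) = 8x⁶ ÷ 2x³ = 4x³. Subtract (4x³)·D = 8x⁶ − 36x⁵ − 8x⁴ + 12x³. Remainder: −2x⁵ + 27x⁴ − 63x³ − 93x² + 11x + 24.
Step 2: lead(−2x⁵ + 27x⁴ − 63x³ − 93x² + 11x + 24) ÷ lead(D) = −2x⁵ ÷ 2x³ = −x². Subtract (−x²)·D = −2x⁵ + 9x⁴ + 2x³ − 3x². Remainder: 18x⁴ − 65x³ − 90x² + 11x + 24.
Step 3: lead(18x⁴ − 65x³ − 90x² + 11x + 24) ÷ lead(D) = 18x⁴ ÷ 2x³ = 9x. Subtract (9x)·D = 18x⁴ − 81x³ − 18x² + 27x. Remainder: 16x³ − 72x² − 16x + 24.
Step 4: lead(16x³ − 72x² − 16x + 24) ÷ lead(D) = 16x³ ÷ 2x³ = 8. Subtract (8)·D = 16x³ − 72x² − 16x + 24. Remainder: 0.

R = [0], so D(x) is a factor of P(x). yes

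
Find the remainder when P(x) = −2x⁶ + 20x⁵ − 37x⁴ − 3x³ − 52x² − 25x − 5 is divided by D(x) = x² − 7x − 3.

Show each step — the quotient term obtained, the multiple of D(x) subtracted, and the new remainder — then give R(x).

Step 1: lead(−2x⁶ + 20x⁵ − 37x⁴ − 3x³ − 52x² − 25x − 5) ÷ lead(D) = −2x⁶ ÷ x² = −2x⁴. Subtract (−2x⁴)·D = −2x⁶ + 14x⁵ + 6x⁴. Remainder: 6x⁵ − 43x⁴ − 3x³ − 52x² − 25x − 5.
Step 2: lead(6x⁵ − 43x⁴ − 3x³ − 52x² − 25x − 5) ÷ lead(D) = 6x⁵ ÷ x² = 6x³. Subtract (6x³)·D = 6x⁵ − 42x⁴ − 18x³. Remainder: −x⁴ + 15x³ − 52x² − 25x − 5.
Step 3: lead(−x⁴ + 15x³ − 52x² − 25x − 5) ÷ lead(D) = −x⁴ ÷ x² = −x². Subtract (−x²)·D = −x⁴ + 7x³ + 3x². Remainder: 8x³ − 55x² − 25x − 5.
Step 4: lead(8x³ − 55x² − 25x − 5) ÷ lead(D) = 8x³ ÷ x² = 8x. Subtract (8x)·D = 8x³ − 56x² − 24x. Remainder: x² − x − 5.
Step 5: lead(x² − x − 5) ÷ lead(D) = x² ÷ x² = 1. Subtract (1)·D = x² − 7x − 3. Remainder: 6x − 2.

R(x) = 6x − 2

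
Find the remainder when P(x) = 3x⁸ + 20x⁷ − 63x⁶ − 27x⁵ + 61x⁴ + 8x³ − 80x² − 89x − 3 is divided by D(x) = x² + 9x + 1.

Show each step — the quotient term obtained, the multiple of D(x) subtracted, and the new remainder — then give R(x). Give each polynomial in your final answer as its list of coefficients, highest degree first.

R = [6]

Step 1: lead(3x⁸ + 20x⁷ − 63x⁶ − 27x⁵ + 61x⁴ + 8x³ − 80x² − 89x − 3) ÷ lead(D) = 3x⁸ ÷ x² = 3x⁶. Subtract (3x⁶)·D = 3x⁸ + 27x⁷ + 3x⁶. Remainder: −7x⁷ − 66x⁶ − 27x⁵ + 61x⁴ + 8x³ − 80x² − 89x − 3.
Step 2: lead(−7x⁷ − 66x⁶ − 27x⁵ + 61x⁴ + 8x³ − 80x² − 89x − 3) ÷ lead(D) = −7x⁷ ÷ x² = −7x⁵. Subtract (−7x⁵)·D = −7x⁷ − 63x⁶ − 7x⁵. Remainder: −3x⁶ − 20x⁵ + 61x⁴ + 8x³ − 80x² − 89x − 3.
Step 3: lead(−3x⁶ − 20x⁵ + 61x⁴ + 8x³ − 80x² − 89x − 3) ÷ lead(D) = −3x⁶ ÷ x² = −3x⁴. Subtract (−3x⁴)·D = −3x⁶ − 27x⁵ − 3x⁴. Remainder: 7x⁵ + 64x⁴ + 8x³ − 80x² − 89x − 3.
Step 4: lead(7x⁵ + 64x⁴ + 8x³ − 80x² − 89x − 3) ÷ lead(D) = 7x⁵ ÷ x² = 7x³. Subtract (7x³)·D = 7x⁵ + 63x⁴ + 7x³. Remainder: x⁴ + x³ − 80x² − 89x − 3.
Step 5: lead(x⁴ + x³ − 80x² − 89x − 3) ÷ lead(D) = x⁴ ÷ x² = x². Subtract (x²)·D = x⁴ + 9x³ + x². Remainder: −8x³ − 81x² − 89x − 3.
Step 6: lead(−8x³ − 81x² − 89x − 3) ÷ lead(D) = −8x³ ÷ x² = −8x. Subtract (−8x)·D = −8x³ − 72x² − 8x. Remainder: −9x² − 81x − 3.
Step 7: lead(−9x² − 81x − 3) ÷ lead(D) = −9x² ÷ x² = −9. Subtract (−9)·D = −9x² − 81x − 9. Remainder: 6.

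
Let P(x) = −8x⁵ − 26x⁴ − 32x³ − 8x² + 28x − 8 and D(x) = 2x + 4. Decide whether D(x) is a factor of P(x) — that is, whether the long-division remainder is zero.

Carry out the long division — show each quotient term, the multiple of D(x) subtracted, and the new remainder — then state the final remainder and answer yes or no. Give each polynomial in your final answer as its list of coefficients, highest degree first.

Step 1: lead(−8x⁵ − 26x⁴ − 32x³ − 8x² + 28x − 8) ÷ lead(D) = −8x⁵ ÷ 2x = −4x⁴. Subtract (−4x⁴)·D = −8x⁵ − 16x⁴. Remainder: −10x⁴ − 32x³ − 8x² + 28x − 8.
Step 2: lead(−10x⁴ − 32x³ − 8x² + 28x − 8) ÷ lead(D) = −10x⁴ ÷ 2x = −5x³. Subtract (−5x³)·D = −10x⁴ − 20x³. Remainder: −12x³ − 8x² + 28x − 8.
Step 3: lead(−12x³ − 8x² + 28x − 8) ÷ lead(D) = −12x³ ÷ 2x = −6x². Subtract (−6x²)·D = −12x³ − 24x². Remainder: 16x² + 28x − 8.
Step 4: lead(16x² + 28x − 8) ÷ lead(D) = 16x² ÷ 2x = 8x. Subtract (8x)·D = 16x² + 32x. Remainder: −4x − 8.
Step 5: lead(−4x − 8) ÷ lead(D) = −4x ÷ 2x = −2. Subtract (−2)·D = −4x − 8. Remainder: 0.

R = [0], so D(x) is a factor of P(x). yes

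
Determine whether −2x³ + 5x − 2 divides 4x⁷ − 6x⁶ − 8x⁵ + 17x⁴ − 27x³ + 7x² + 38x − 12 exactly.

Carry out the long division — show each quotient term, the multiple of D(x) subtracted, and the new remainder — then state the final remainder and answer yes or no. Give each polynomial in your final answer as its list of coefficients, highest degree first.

Step 1: lead(4x⁷ − 6x⁶ − 8x⁵ + 17x⁴ − 27x³ + 7x² + 38x − 12) ÷ lead(D) = 4x⁷ ÷ −2x³ = −2x⁴. Subtract (−2x⁴)·D = 4x⁷ − 10x⁵ + 4x⁴. Remainder: −6x⁶ + 2x⁵ + 13x⁴ − 27x³ + 7x² + 38x − 12.
Step 2: lead(−6x⁶ + 2x⁵ + 13x⁴ − 27x³ + 7x² + 38x − 12) ÷ lead(D) = −6x⁶ ÷ −2x³ = 3x³. Subtract (3x³)·D = −6x⁶ + 15x⁴ − 6x³. Remainder: 2x⁵ − 2x⁴ − 21x³ + 7x² + 38x − 12.
Step 3: lead(2x⁵ − 2x⁴ − 21x³ + 7x² + 38x − 12) ÷ lead(D) = 2x⁵ ÷ −2x³ = −x². Subtract (−x²)·D = 2x⁵ − 5x³ + 2x². Remainder: −2x⁴ − 16x³ + 5x² + 38x − 12.
Step 4: lead(−2x⁴ − 16x³ + 5x² + 38x − 12) ÷ lead(D) = −2x⁴ ÷ −2x³ = x. Subtract (x)·D = −2x⁴ + 5x² − 2x. Remainder: −16x³ + 40x − 12.
Step 5: lead(−16x³ + 40x − 12) ÷ lead(D) = −16x³ ÷ −2x³ = 8. Subtract (8)·D = −16x³ + 40x − 16. Remainder: 4.

R = [4], so D(x) is not a factor of P(x). no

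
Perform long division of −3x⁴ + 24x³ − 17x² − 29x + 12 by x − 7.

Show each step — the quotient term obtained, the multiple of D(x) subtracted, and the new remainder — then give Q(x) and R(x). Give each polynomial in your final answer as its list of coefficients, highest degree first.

Step 1: lead(−3x⁴ + 24x³ − 17x² − 29x + 12) ÷ lead(D) = −3x⁴ ÷ x = −3x³. Subtract (−3x³)·D = −3x⁴ + 21x³. Remainder: 3x³ − 17x² − 29x + 12.
Step 2: lead(3x³ − 17x² − 29x + 12) ÷ lead(D) = 3x³ ÷ x = 3x². Subtract (3x²)·D = 3x³ − 21x². Remainder: 4x² − 29x + 12.
Step 3: lead(4x² − 29x + 12) ÷ lead(D) = 4x² ÷ x = 4x. Subtract (4x)·D = 4x² − 28x. Remainder: −x + 12.
Step 4: lead(−x + 12) ÷ lead(D) = −x ÷ x = −1. Subtract (−1)·D = −x + 7. Remainder: 5.

Q = [-3, 3, 4, -1]; R = [5]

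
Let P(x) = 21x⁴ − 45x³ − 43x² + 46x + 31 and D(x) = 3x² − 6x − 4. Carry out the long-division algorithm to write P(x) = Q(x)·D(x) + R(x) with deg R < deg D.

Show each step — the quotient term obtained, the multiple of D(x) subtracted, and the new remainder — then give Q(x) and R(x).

Step 1: lead(21x⁴ − 45x³ − 43x² + 46x + 31) ÷ lead(D) = 21x⁴ ÷ 3x² = 7x². Subtract (7x²)·D = 21x⁴ − 42x³ − 28x². Remainder: −3x³ − 15x² + 46x + 31.
Step 2: lead(−3x³ − 15x² + 46x + 31) ÷ lead(D) = −3x³ ÷ 3x² = −x. Subtract (−x)·D = −3x³ + 6x² + 4x. Remainder: −21x² + 42x + 31.
Step 3: lead(−21x² + 42x + 31) ÷ lead(D) = −21x² ÷ 3x² = −7. Subtract (−7)·D = −21x² + 42x + 28. Remainder: 3.

Q(x) = 7x² − x − 7; R(x) = 3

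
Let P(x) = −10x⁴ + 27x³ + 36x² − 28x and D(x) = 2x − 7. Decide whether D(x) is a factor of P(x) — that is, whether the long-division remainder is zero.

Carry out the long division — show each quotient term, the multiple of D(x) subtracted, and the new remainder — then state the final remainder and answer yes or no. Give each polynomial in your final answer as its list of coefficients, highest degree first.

R = [0], so D(x) is a factor of P(x). yes

Step 1: lead(−10x⁴ + 27x³ + 36x² − 28x) ÷ lead(D) = −10x⁴ ÷ 2x = −5x³. Subtract (−5x³)·D = −10x⁴ + 35x³. Remainder: −8x³ + 36x² − 28x.
Step 2: lead(−8x³ + 36x² − 28x) ÷ lead(D) = −8x³ ÷ 2x = −4x². Subtract (−4x²)·D = −8x³ + 28x². Remainder: 8x² − 28x.
Step 3: lead(8x² − 28x) ÷ lead(D) = 8x² ÷ 2x = 4x. Subtract (4x)·D = 8x² − 28x. Remainder: 0.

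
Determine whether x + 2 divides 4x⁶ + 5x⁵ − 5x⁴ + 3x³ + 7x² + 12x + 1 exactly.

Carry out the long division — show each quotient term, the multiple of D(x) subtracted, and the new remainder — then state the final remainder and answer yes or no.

R(x) = −3, so D(x) is not a factor of P(x). no

Step 1: lead(4x⁶ + 5x⁵ − 5x⁴ + 3x³ + 7x² + 12x + 1) ÷ lead(D) = 4x⁶ ÷ x = 4x⁵. Subtract (4x⁵)·D = 4x⁶ + 8x⁵. Remainder: −3x⁵ − 5x⁴ + 3x³ + 7x² + 12x + 1.
Step 2: lead(−3x⁵ − 5x⁴ + 3x³ + 7x² + 12x + 1) ÷ lead(D) = −3x⁵ ÷ x = −3x⁴. Subtract (−3x⁴)·D = −3x⁵ − 6x⁴. Remainder: x⁴ + 3x³ + 7x² + 12x + 1.
Step 3: lead(x⁴ + 3x³ + 7x² + 12x + 1) ÷ lead(D) = x⁴ ÷ x = x³. Subtract (x³)·D = x⁴ + 2x³. Remainder: x³ + 7x² + 12x + 1.
Step 4: lead(x³ + 7x² + 12x + 1) ÷ lead(D) = x³ ÷ x = x². Subtract (x²)·D = x³ + 2x². Remainder: 5x² + 12x + 1.
Step 5: lead(5x² + 12x + 1) ÷ lead(D) = 5x² ÷ x = 5x. Subtract (5x)·D = 5x² + 10x. Remainder: 2x + 1.
Step 6: lead(2x + 1) ÷ lead(D) = 2x ÷ x = 2. Subtract (2)·D = 2x + 4. Remainder: −3.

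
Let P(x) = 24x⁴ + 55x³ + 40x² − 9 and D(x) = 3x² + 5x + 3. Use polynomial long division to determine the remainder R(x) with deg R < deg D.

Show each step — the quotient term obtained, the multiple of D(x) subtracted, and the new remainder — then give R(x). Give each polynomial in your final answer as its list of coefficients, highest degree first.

R = [0]

Step 1: lead(24x⁴ + 55x³ + 40x² − 9) ÷ lead(D) = 24x⁴ ÷ 3x² = 8x². Subtract (8x²)·D = 24x⁴ + 40x³ + 24x². Remainder: 15x³ + 16x² − 9.
Step 2: lead(15x³ + 16x² − 9) ÷ lead(D) = 15x³ ÷ 3x² = 5x. Subtract (5x)·D = 15x³ + 25x² + 15x. Remainder: −9x² − 15x − 9.
Step 3: lead(−9x² − 15x − 9) ÷ lead(D) = −9x² ÷ 3x² = −3. Subtract (−3)·D = −9x² − 15x − 9. Remainder: 0.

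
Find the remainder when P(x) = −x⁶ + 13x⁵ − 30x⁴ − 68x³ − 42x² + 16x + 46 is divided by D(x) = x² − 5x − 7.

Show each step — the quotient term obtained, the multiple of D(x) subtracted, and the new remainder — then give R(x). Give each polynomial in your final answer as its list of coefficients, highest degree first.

Step 1: lead(−x⁶ + 13x⁵ − 30x⁴ − 68x³ − 42x² + 16x + 46) ÷ lead(D) = −x⁶ ÷ x² = −x⁴. Subtract (−x⁴)·D = −x⁶ + 5x⁵ + 7x⁴. Remainder: 8x⁵ − 37x⁴ − 68x³ − 42x² + 16x + 46.
Step 2: lead(8x⁵ − 37x⁴ − 68x³ − 42x² + 16x + 46) ÷ lead(D) = 8x⁵ ÷ x² = 8x³. Subtract (8x³)·D = 8x⁵ − 40x⁴ − 56x³. Remainder: 3x⁴ − 12x³ − 42x² + 16x + 46.
Step 3: lead(3x⁴ − 12x³ − 42x² + 16x + 46) ÷ lead(D) = 3x⁴ ÷ x² = 3x². Subtract (3x²)·D = 3x⁴ − 15x³ − 21x². Remainder: 3x³ − 21x² + 16x + 46.
Step 4: lead(3x³ − 21x² + 16x + 46) ÷ lead(D) = 3x³ ÷ x² = 3x. Subtract (3x)·D = 3x³ − 15x² − 21x. Remainder: −6x² + 37x + 46.
Step 5: lead(−6x² + 37x + 46) ÷ lead(D) = −6x² ÷ x² = −6. Subtract (−6)·D = −6x² + 30x + 42. Remainder: 7x + 4.

R = [7, 4]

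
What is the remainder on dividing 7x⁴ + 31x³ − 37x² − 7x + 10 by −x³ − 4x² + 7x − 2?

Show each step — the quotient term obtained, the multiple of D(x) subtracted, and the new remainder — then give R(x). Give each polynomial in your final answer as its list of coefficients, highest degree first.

R = [4]

Step 1: lead(7x⁴ + 31x³ − 37x² − 7x + 10) ÷ lead(D) = 7x⁴ ÷ −x³ = −7x. Subtract (−7x)·D = 7x⁴ + 28x³ − 49x² + 14x. Remainder: 3x³ + 12x² − 21x + 10.
Step 2: lead(3x³ + 12x² − 21x + 10) ÷ lead(D) = 3x³ ÷ −x³ = −3. Subtract (−3)·D = 3x³ + 12x² − 21x + 6. Remainder: 4.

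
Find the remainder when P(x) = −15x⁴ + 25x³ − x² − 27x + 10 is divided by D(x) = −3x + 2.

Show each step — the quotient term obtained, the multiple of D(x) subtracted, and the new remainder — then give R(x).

Step 1: lead(−15x⁴ + 25x³ − x² − 27x + 10) ÷ lead(D) = −15x⁴ ÷ −3x = 5x³. Subtract (5x³)·D = −15x⁴ + 10x³. Remainder: 15x³ − x² − 27x + 10.
Step 2: lead(15x³ − x² − 27x + 10) ÷ lead(D) = 15x³ ÷ −3x = −5x². Subtract (−5x²)·D = 15x³ − 10x². Remainder: 9x² − 27x + 10.
Step 3: lead(9x² − 27x + 10) ÷ lead(D) = 9x² ÷ −3x = −3x. Subtract (−3x)·D = 9x² − 6x. Remainder: −21x + 10.
Step 4: lead(−21x + 10) ÷ lead(D) = −21x ÷ −3x = 7. Subtract (7)·D = −21x + 14. Remainder: −4.

R(x) = −4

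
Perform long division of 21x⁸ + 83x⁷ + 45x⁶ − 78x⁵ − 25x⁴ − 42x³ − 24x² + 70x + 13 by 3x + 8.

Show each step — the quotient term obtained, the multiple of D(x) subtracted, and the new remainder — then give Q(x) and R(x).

Q(x) = 7x⁷ + 9x⁶ − 9x⁵ − 2x⁴ − 3x³ − 6x² + 8x + 2; R(x) = −3

Step 1: lead(21x⁸ + 83x⁷ + 45x⁶ − 78x⁵ − 25x⁴ − 42x³ − 24x² + 70x + 13) ÷ lead(D) = 21x⁸ ÷ 3x = 7x⁷. Subtract (7x⁷)·D = 21x⁸ + 56x⁷. Remainder: 27x⁷ + 45x⁶ − 78x⁵ − 25x⁴ − 42x³ − 24x² + 70x + 13.
Step 2: lead(27x⁷ + 45x⁶ − 78x⁵ − 25x⁴ − 42x³ − 24x² + 70x + 13) ÷ lead(D) = 27x⁷ ÷ 3x = 9x⁶. Subtract (9x⁶)·D = 27x⁷ + 72x⁶. Remainder: −27x⁶ − 78x⁵ − 25x⁴ − 42x³ − 24x² + 70x + 13.
Step 3: lead(−27x⁶ − 78x⁵ − 25x⁴ − 42x³ − 24x² + 70x + 13) ÷ lead(D) = −27x⁶ ÷ 3x = −9x⁵. Subtract (−9x⁵)·D = −27x⁶ − 72x⁵. Remainder: −6x⁵ − 25x⁴ − 42x³ − 24x² + 70x + 13.
Step 4: lead(−6x⁵ − 25x⁴ − 42x³ − 24x² + 70x + 13) ÷ lead(D) = −6x⁵ ÷ 3x = −2x⁴. Subtract (−2x⁴)·D = −6x⁵ − 16x⁴. Remainder: −9x⁴ − 42x³ − 24x² + 70x + 13.
Step 5: lead(−9x⁴ − 42x³ − 24x² + 70x + 13) ÷ lead(D) = −9x⁴ ÷ 3x = −3x³. Subtract (−3x³)·D = −9x⁴ − 24x³. Remainder: −18x³ − 24x² + 70x + 13.
Step 6: lead(−18x³ − 24x² + 70x + 13) ÷ lead(D) = −18x³ ÷ 3x = −6x². Subtract (−6x²)·D = −18x³ − 48x². Remainder: 24x² + 70x + 13.
Step 7: lead(24x² + 70x + 13) ÷ lead(D) = 24x² ÷ 3x = 8x. Subtract (8x)·D = 24x² + 64x. Remainder: 6x + 13.
Step 8: lead(6x + 13) ÷ lead(D) = 6x ÷ 3x = 2. Subtract (2)·D = 6x + 16. Remainder: −3.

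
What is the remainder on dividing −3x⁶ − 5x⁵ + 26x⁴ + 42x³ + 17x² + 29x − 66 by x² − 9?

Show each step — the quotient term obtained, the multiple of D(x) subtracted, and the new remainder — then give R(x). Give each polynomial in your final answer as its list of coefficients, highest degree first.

Step 1: lead(−3x⁶ − 5x⁵ + 26x⁴ + 42x³ + 17x² + 29x − 66) ÷ lead(D) = −3x⁶ ÷ x² = −3x⁴. Subtract (−3x⁴)·D = −3x⁶ + 27x⁴. Remainder: −5x⁵ − x⁴ + 42x³ + 17x² + 29x − 66.
Step 2: lead(−5x⁵ − x⁴ + 42x³ + 17x² + 29x − 66) ÷ lead(D) = −5x⁵ ÷ x² = −5x³. Subtract (−5x³)·D = −5x⁵ + 45x³. Remainder: −x⁴ − 3x³ + 17x² + 29x − 66.
Step 3: lead(−x⁴ − 3x³ + 17x² + 29x − 66) ÷ lead(D) = −x⁴ ÷ x² = −x². Subtract (−x²)·D = −x⁴ + 9x². Remainder: −3x³ + 8x² + 29x − 66.
Step 4: lead(−3x³ + 8x² + 29x − 66) ÷ lead(D) = −3x³ ÷ x² = −3x. Subtract (−3x)·D = −3x³ + 27x. Remainder: 8x² + 2x − 66.
Step 5: lead(8x² + 2x − 66) ÷ lead(D) = 8x² ÷ x² = 8. Subtract (8)·D = 8x² − 72. Remainder: 2x + 6.

R = [2, 6]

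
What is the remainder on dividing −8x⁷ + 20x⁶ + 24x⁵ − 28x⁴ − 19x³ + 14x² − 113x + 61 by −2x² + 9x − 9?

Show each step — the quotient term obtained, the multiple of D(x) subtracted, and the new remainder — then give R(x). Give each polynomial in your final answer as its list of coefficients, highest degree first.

R = [-5, -2]

Step 1: lead(−8x⁷ + 20x⁶ + 24x⁵ − 28x⁴ − 19x³ + 14x² − 113x + 61) ÷ lead(D) = −8x⁷ ÷ −2x² = 4x⁵. Subtract (4x⁵)·D = −8x⁷ + 36x⁶ − 36x⁵. Remainder: −16x⁶ + 60x⁵ − 28x⁴ − 19x³ + 14x² − 113x + 61.
Step 2: lead(−16x⁶ + 60x⁵ − 28x⁴ − 19x³ + 14x² − 113x + 61) ÷ lead(D) = −16x⁶ ÷ −2x² = 8x⁴. Subtract (8x⁴)·D = −16x⁶ + 72x⁵ − 72x⁴. Remainder: −12x⁵ + 44x⁴ − 19x³ + 14x² − 113x + 61.
Step 3: lead(−12x⁵ + 44x⁴ − 19x³ + 14x² − 113x + 61) ÷ lead(D) = −12x⁵ ÷ −2x² = 6x³. Subtract (6x³)·D = −12x⁵ + 54x⁴ − 54x³. Remainder: −10x⁴ + 35x³ + 14x² − 113x + 61.
Step 4: lead(−10x⁴ + 35x³ + 14x² − 113x + 61) ÷ lead(D) = −10x⁴ ÷ −2x² = 5x². Subtract (5x²)·D = −10x⁴ + 45x³ − 45x². Remainder: −10x³ + 59x² − 113x + 61.
Step 5: lead(−10x³ + 59x² − 113x + 61) ÷ lead(D) = −10x³ ÷ −2x² = 5x. Subtract (5x)·D = −10x³ + 45x² − 45x. Remainder: 14x² − 68x + 61.
Step 6: lead(14x² − 68x + 61) ÷ lead(D) = 14x² ÷ −2x² = −7. Subtract (−7)·D = 14x² − 63x + 63. Remainder: −5x − 2.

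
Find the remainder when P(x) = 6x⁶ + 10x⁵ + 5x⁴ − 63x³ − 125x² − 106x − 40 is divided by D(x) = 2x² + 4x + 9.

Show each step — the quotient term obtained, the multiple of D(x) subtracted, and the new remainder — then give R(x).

R(x) = −9x − 4

Step 1: lead(6x⁶ + 10x⁵ + 5x⁴ − 63x³ − 125x² − 106x − 40) ÷ lead(D) = 6x⁶ ÷ 2x² = 3x⁴. Subtract (3x⁴)·D = 6x⁶ + 12x⁵ + 27x⁴. Remainder: −2x⁵ − 22x⁴ − 63x³ − 125x² − 106x − 40.
Step 2: lead(−2x⁵ − 22x⁴ − 63x³ − 125x² − 106x − 40) ÷ lead(D) = −2x⁵ ÷ 2x² = −x³. Subtract (−x³)·D = −2x⁵ − 4x⁴ − 9x³. Remainder: −18x⁴ − 54x³ − 125x² − 106x − 40.
Step 3: lead(−18x⁴ − 54x³ − 125x² − 106x − 40) ÷ lead(D) = −18x⁴ ÷ 2x² = −9x². Subtract (−9x²)·D = −18x⁴ − 36x³ − 81x². Remainder: −18x³ − 44x² − 106x − 40.
Step 4: lead(−18x³ − 44x² − 106x − 40) ÷ lead(D) = −18x³ ÷ 2x² = −9x. Subtract (−9x)·D = −18x³ − 36x² − 81x. Remainder: −8x² − 25x − 40.
Step 5: lead(−8x² − 25x − 40) ÷ lead(D) = −8x² ÷ 2x² = −4. Subtract (−4)·D = −8x² − 16x − 36. Remainder: −9x − 4.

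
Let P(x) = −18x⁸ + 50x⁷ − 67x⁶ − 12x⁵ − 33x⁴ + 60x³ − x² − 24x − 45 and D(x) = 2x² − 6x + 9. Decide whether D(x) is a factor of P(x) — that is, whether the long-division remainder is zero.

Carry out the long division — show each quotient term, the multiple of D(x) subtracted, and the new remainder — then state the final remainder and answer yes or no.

R(x) = 0, so D(x) is a factor of P(x). yes

Step 1: lead(−18x⁸ + 50x⁷ − 67x⁶ − 12x⁵ − 33x⁴ + 60x³ − x² − 24x − 45) ÷ lead(D) = −18x⁸ ÷ 2x² = −9x⁶. Subtract (−9x⁶)·D = −18x⁸ + 54x⁷ − 81x⁶. Remainder: −4x⁷ + 14x⁶ − 12x⁵ − 33x⁴ + 60x³ − x² − 24x − 45.
Step 2: lead(−4x⁷ + 14x⁶ − 12x⁵ − 33x⁴ + 60x³ − x² − 24x − 45) ÷ lead(D) = −4x⁷ ÷ 2x² = −2x⁵. Subtract (−2x⁵)·D = −4x⁷ + 12x⁶ − 18x⁵. Remainder: 2x⁶ + 6x⁵ − 33x⁴ + 60x³ − x² − 24x − 45.
Step 3: lead(2x⁶ + 6x⁵ − 33x⁴ + 60x³ − x² − 24x − 45) ÷ lead(D) = 2x⁶ ÷ 2x² = x⁴. Subtract (x⁴)·D = 2x⁶ − 6x⁵ + 9x⁴. Remainder: 12x⁵ − 42x⁴ + 60x³ − x² − 24x − 45.
Step 4: lead(12x⁵ − 42x⁴ + 60x³ − x² − 24x − 45) ÷ lead(D) = 12x⁵ ÷ 2x² = 6x³. Subtract (6x³)·D = 12x⁵ − 36x⁴ + 54x³. Remainder: −6x⁴ + 6x³ − x² − 24x − 45.
Step 5: lead(−6x⁴ + 6x³ − x² − 24x − 45) ÷ lead(D) = −6x⁴ ÷ 2x² = −3x². Subtract (−3x²)·D = −6x⁴ + 18x³ − 27x². Remainder: −12x³ + 26x² − 24x − 45.
Step 6: lead(−12x³ + 26x² − 24x − 45) ÷ lead(D) = −12x³ ÷ 2x² = −6x. Subtract (−6x)·D = −12x³ + 36x² − 54x. Remainder: −10x² + 30x − 45.
Step 7: lead(−10x² + 30x − 45) ÷ lead(D) = −10x² ÷ 2x² = −5. Subtract (−5)·D = −10x² + 30x − 45. Remainder: 0.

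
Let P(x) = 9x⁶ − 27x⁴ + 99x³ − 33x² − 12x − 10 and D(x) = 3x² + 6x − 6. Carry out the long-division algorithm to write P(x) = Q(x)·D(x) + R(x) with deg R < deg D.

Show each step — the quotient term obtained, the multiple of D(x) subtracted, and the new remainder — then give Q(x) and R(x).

Step 1: lead(9x⁶ − 27x⁴ + 99x³ − 33x² − 12x − 10) ÷ lead(D) = 9x⁶ ÷ 3x² = 3x⁴. Subtract (3x⁴)·D = 9x⁶ + 18x⁵ − 18x⁴. Remainder: −18x⁵ − 9x⁴ + 99x³ − 33x² − 12x − 10.
Step 2: lead(−18x⁵ − 9x⁴ + 99x³ − 33x² − 12x − 10) ÷ lead(D) = −18x⁵ ÷ 3x² = −6x³. Subtract (−6x³)·D = −18x⁵ − 36x⁴ + 36x³. Remainder: 27x⁴ + 63x³ − 33x² − 12x − 10.
Step 3: lead(27x⁴ + 63x³ − 33x² − 12x − 10) ÷ lead(D) = 27x⁴ ÷ 3x² = 9x². Subtract (9x²)·D = 27x⁴ + 54x³ − 54x². Remainder: 9x³ + 21x² − 12x − 10.
Step 4: lead(9x³ + 21x² − 12x − 10) ÷ lead(D) = 9x³ ÷ 3x² = 3x. Subtract (3x)·D = 9x³ + 18x² − 18x. Remainder: 3x² + 6x − 10.
Step 5: lead(3x² + 6x − 10) ÷ lead(D) = 3x² ÷ 3x² = 1. Subtract (1)·D = 3x² + 6x − 6. Remainder: −4.

Q(x) = 3x⁴ − 6x³ + 9x² + 3x + 1; R(x) = −4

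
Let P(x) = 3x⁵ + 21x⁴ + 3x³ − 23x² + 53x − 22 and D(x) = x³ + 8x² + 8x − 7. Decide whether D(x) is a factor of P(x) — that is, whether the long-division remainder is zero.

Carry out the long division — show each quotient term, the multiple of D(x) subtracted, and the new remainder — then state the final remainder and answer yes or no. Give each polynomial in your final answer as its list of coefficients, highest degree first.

Step 1: lead(3x⁵ + 21x⁴ + 3x³ − 23x² + 53x − 22) ÷ lead(D) = 3x⁵ ÷ x³ = 3x². Subtract (3x²)·D = 3x⁵ + 24x⁴ + 24x³ − 21x². Remainder: −3x⁴ − 21x³ − 2x² + 53x − 22.
Step 2: lead(−3x⁴ − 21x³ − 2x² + 53x − 22) ÷ lead(D) = −3x⁴ ÷ x³ = −3x. Subtract (−3x)·D = −3x⁴ − 24x³ − 24x² + 21x. Remainder: 3x³ + 22x² + 32x − 22.
Step 3: lead(3x³ + 22x² + 32x − 22) ÷ lead(D) = 3x³ ÷ x³ = 3. Subtract (3)·D = 3x³ + 24x² + 24x − 21. Remainder: −2x² + 8x − 1.

R = [-2, 8, -1], so D(x) is not a factor of P(x). no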